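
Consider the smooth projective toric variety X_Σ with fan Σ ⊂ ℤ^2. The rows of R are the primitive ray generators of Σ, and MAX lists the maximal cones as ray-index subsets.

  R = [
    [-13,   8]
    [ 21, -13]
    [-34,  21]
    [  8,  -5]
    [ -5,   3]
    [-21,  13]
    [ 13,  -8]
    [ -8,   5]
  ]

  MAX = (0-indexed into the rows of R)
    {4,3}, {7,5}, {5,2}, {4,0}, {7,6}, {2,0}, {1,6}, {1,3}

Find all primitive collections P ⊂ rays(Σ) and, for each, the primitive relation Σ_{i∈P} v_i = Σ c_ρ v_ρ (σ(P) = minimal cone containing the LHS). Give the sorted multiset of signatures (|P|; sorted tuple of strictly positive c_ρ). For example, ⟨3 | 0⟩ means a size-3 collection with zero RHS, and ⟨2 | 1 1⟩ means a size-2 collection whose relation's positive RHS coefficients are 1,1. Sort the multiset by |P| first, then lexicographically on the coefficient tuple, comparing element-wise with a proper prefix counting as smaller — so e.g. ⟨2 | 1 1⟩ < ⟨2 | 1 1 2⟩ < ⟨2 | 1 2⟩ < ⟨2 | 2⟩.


Δ(Σ) — 8 vertices, 20 min non-faces:

  • {0,6}:  v_{0} + v_{6} = 0 ; sig = ⟨2 | 0⟩
  • {1,5}:  v_{1} + v_{5} = 0 ; sig = ⟨2 | 0⟩
  • {3,7}:  v_{3} + v_{7} = 0 ; sig = ⟨2 | 0⟩
  • {0,1}:  v_{0} + v_{1} = v_{3} ; sig = ⟨2 | 1⟩
  • {0,3}:  v_{0} + v_{3} = v_{4} ; sig = ⟨2 | 1⟩
  • {0,5}:  v_{0} + v_{5} = v_{2} ; sig = ⟨2 | 1⟩
  • {0,7}:  v_{0} + v_{7} = v_{5} ; sig = ⟨2 | 1⟩
  • {1,2}:  v_{1} + v_{2} = v_{0} ; sig = ⟨2 | 1⟩
  • {1,7}:  v_{1} + v_{7} = v_{6} ; sig = ⟨2 | 1⟩
  • {2,6}:  v_{2} + v_{6} = v_{5} ; sig = ⟨2 | 1⟩
  • {3,5}:  v_{3} + v_{5} = v_{0} ; sig = ⟨2 | 1⟩
  • {3,6}:  v_{3} + v_{6} = v_{1} ; sig = ⟨2 | 1⟩
  • {4,6}:  v_{4} + v_{6} = v_{3} ; sig = ⟨2 | 1⟩
  • {4,7}:  v_{4} + v_{7} = v_{0} ; sig = ⟨2 | 1⟩
  • {5,6}:  v_{5} + v_{6} = v_{7} ; sig = ⟨2 | 1⟩
  • {1,4}:  v_{1} + v_{4} = 2·v_{3} ; sig = ⟨2 | 2⟩
  • {2,3}:  v_{2} + v_{3} = 2·v_{0} ; sig = ⟨2 | 2⟩
  • {2,7}:  v_{2} + v_{7} = 2·v_{5} ; sig = ⟨2 | 2⟩
  • {4,5}:  v_{4} + v_{5} = 2·v_{0} ; sig = ⟨2 | 2⟩
  • {2,4}:  v_{2} + v_{4} = 3·v_{0} ; sig = ⟨2 | 3⟩

so the primitive-relation signature multiset is
    ⟨2 | 0⟩
    ⟨2 | 0⟩
    ⟨2 | 0⟩
    ⟨2 | 1⟩
    ⟨2 | 1⟩
    ⟨2 | 1⟩
    ⟨2 | 1⟩
    ⟨2 | 1⟩
    ⟨2 | 1⟩
    ⟨2 | 1⟩
    ⟨2 | 1⟩
    ⟨2 | 1⟩
    ⟨2 | 1⟩
    ⟨2 | 1⟩
    ⟨2 | 1⟩
    ⟨2 | 2⟩
    ⟨2 | 2⟩
    ⟨2 | 2⟩
    ⟨2 | 2⟩
    ⟨2 | 3⟩


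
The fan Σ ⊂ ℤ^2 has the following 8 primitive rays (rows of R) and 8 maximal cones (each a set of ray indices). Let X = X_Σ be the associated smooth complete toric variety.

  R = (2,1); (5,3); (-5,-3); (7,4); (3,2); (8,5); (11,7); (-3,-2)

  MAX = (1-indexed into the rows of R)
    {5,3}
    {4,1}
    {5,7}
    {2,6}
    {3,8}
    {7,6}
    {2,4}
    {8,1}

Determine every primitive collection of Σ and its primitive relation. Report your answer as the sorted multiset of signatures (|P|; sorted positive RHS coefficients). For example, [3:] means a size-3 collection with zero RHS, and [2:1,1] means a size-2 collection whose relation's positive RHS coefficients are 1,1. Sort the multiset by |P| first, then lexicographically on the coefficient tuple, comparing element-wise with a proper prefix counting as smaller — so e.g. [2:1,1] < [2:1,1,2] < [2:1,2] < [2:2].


Primitive collections (20):

  P = {2,3}:  v_{2} + v_{3} = 0  so sig = [2:]
  P = {5,8}:  v_{5} + v_{8} = 0  so sig = [2:]
  P = {1,2}:  v_{1} + v_{2} = v_{4}  so sig = [2:1]
  P = {1,3}:  v_{1} + v_{3} = v_{8}  so sig = [2:1]
  P = {1,5}:  v_{1} + v_{5} = v_{2}  so sig = [2:1]
  P = {2,5}:  v_{2} + v_{5} = v_{6}  so sig = [2:1]
  P = {2,8}:  v_{2} + v_{8} = v_{1}  so sig = [2:1]
  P = {3,4}:  v_{3} + v_{4} = v_{1}  so sig = [2:1]
  P = {3,6}:  v_{3} + v_{6} = v_{5}  so sig = [2:1]
  P = {5,6}:  v_{5} + v_{6} = v_{7}  so sig = [2:1]
  P = {6,8}:  v_{6} + v_{8} = v_{2}  so sig = [2:1]
  P = {7,8}:  v_{7} + v_{8} = v_{6}  so sig = [2:1]
  P = {1,7}:  v_{1} + v_{7} = v_{2} + v_{6}  so sig = [2:1,1]
  P = {4,7}:  v_{4} + v_{7} = 2·v_{2} + v_{6}  so sig = [2:1,2]
  P = {1,6}:  v_{1} + v_{6} = 2·v_{2}  so sig = [2:2]
  P = {2,7}:  v_{2} + v_{7} = 2·v_{6}  so sig = [2:2]
  P = {3,7}:  v_{3} + v_{7} = 2·v_{5}  so sig = [2:2]
  P = {4,5}:  v_{4} + v_{5} = 2·v_{2}  so sig = [2:2]
  P = {4,8}:  v_{4} + v_{8} = 2·v_{1}  so sig = [2:2]
  P = {4,6}:  v_{4} + v_{6} = 3·v_{2}  so sig = [2:3]

Signatures (|P|; sorted positive RHS coefficients), sorted:
    |P|=2: 20 collections, coeffs (), (), (1), (1), (1), (1), (1), (1), (1), (1), (1), (1), (1,1), (1,2), (2), (2), (2), (2), (2), (3)


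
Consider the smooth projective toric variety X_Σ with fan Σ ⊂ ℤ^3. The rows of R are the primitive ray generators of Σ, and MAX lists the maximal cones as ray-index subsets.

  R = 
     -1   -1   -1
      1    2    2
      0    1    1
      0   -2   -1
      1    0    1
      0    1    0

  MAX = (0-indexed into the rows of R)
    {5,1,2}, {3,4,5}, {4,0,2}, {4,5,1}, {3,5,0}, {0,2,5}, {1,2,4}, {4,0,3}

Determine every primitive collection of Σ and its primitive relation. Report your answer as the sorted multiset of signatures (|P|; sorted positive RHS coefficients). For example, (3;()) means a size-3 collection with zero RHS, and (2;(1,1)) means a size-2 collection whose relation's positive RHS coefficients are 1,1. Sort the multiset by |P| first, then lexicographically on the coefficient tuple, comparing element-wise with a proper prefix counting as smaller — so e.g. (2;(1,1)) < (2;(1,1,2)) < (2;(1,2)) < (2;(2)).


5 minimal non-faces of Δ(Σ) (on 6 rays):

  P = {0,1}:  v_{0} + v_{1} = v_{2} ; sig = (2;(1))
  P = {1,3}:  v_{1} + v_{3} = v_{4} ; sig = (2;(1))
  P = {2,3}:  v_{2} + v_{3} = v_{0} + v_{4} ; sig = (2;(1,1))
  P = {0,4,5}:  v_{0} + v_{4} + v_{5} = 0 ; sig = (3;())
  P = {2,4,5}:  v_{2} + v_{4} + v_{5} = v_{1} ; sig = (3;(1))

Signatures (|P|; sorted positive RHS coefficients), sorted:
{ (2;(1)) ×2,  (2;(1,1)),  (3;()),  (3;(1)) }


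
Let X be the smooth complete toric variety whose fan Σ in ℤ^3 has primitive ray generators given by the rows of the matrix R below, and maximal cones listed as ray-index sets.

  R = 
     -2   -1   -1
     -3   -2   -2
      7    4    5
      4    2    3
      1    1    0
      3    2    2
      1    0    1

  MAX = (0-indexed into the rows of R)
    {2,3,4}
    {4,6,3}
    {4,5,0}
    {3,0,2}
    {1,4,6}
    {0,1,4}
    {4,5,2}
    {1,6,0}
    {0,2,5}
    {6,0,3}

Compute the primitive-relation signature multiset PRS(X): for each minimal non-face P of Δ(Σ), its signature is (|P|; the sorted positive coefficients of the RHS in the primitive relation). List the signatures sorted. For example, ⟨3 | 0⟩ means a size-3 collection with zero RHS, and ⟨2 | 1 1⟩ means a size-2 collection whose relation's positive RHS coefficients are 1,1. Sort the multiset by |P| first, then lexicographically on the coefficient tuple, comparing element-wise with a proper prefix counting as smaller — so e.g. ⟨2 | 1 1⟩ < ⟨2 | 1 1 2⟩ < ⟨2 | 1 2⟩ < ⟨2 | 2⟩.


9 collections generate NE(X_Σ); each relation:

  P={1,5}:  v_{1} + v_{5} = 0  ⟹  sig = ⟨2 | 0⟩
  P={1,2}:  v_{1} + v_{2} = v_{3}  ⟹  sig = ⟨2 | 1⟩
  P={1,3}:  v_{1} + v_{3} = v_{6}  ⟹  sig = ⟨2 | 1⟩
  P={3,5}:  v_{3} + v_{5} = v_{2}  ⟹  sig = ⟨2 | 1⟩
  P={5,6}:  v_{5} + v_{6} = v_{3}  ⟹  sig = ⟨2 | 1⟩
  P={2,6}:  v_{2} + v_{6} = 2·v_{3}  ⟹  sig = ⟨2 | 2⟩
  P={0,4,6}:  v_{0} + v_{4} + v_{6} = 0  ⟹  sig = ⟨3 | 0⟩
  P={0,3,4}:  v_{0} + v_{3} + v_{4} = v_{5}  ⟹  sig = ⟨3 | 1⟩
  P={0,2,4}:  v_{0} + v_{2} + v_{4} = 2·v_{5}  ⟹  sig = ⟨3 | 2⟩

Sorted signature multiset PRS(X):
[⟨2 | 0⟩, ⟨2 | 1⟩, ⟨2 | 1⟩, ⟨2 | 1⟩, ⟨2 | 1⟩, ⟨2 | 2⟩, ⟨3 | 0⟩, ⟨3 | 1⟩, ⟨3 | 2⟩]


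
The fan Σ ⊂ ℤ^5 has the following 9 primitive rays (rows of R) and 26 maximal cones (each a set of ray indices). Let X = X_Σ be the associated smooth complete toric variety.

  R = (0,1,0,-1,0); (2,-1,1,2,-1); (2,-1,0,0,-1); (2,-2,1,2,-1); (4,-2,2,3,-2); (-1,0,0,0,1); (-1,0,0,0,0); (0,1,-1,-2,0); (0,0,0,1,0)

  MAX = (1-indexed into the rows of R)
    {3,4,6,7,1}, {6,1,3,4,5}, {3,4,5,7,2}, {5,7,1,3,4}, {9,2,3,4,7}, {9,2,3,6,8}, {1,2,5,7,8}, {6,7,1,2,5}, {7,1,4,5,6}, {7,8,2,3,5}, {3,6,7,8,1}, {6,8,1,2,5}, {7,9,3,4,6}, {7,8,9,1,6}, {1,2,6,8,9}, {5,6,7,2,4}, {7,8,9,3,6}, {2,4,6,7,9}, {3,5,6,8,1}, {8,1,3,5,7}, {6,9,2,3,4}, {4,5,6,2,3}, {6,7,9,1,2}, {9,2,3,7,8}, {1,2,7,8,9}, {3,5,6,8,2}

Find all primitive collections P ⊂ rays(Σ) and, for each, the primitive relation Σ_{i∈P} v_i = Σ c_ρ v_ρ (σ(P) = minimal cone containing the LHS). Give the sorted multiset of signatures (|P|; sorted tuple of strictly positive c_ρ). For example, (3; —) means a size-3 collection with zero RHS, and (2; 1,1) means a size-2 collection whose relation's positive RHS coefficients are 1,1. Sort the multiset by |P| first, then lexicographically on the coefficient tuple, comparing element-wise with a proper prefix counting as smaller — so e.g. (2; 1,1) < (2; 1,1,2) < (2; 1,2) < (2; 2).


Minimal non-faces — 10 found among 9 rays, 26 max cones:

  {4,8}:  v_{4} + v_{8} = v_{3}  ⟹  sig = (2; 1)
  {5,9}:  v_{5} + v_{9} = 2·v_{2}  ⟹  sig = (2; 2)
  {1,2,4}:  v_{1} + v_{2} + v_{4} = v_{5}  ⟹  sig = (3; 1)
  {1,4,9}:  v_{1} + v_{4} + v_{9} = v_{2}  ⟹  sig = (3; 1)
  {1,2,3}:  v_{1} + v_{2} + v_{3} = v_{5} + v_{8}  ⟹  sig = (3; 1,1)
  {1,3,9}:  v_{1} + v_{3} + v_{9} = v_{2} + v_{8}  ⟹  sig = (3; 1,1)
  {2,6,7,8}:  v_{2} + v_{6} + v_{7} + v_{8} = 0  ⟹  sig = (4; —)
  {2,3,6,7}:  v_{2} + v_{3} + v_{6} + v_{7} = v_{4}  ⟹  sig = (4; 1)
  {5,6,7,8}:  v_{5} + v_{6} + v_{7} + v_{8} = v_{1} + v_{4}  ⟹  sig = (4; 1,1)
  {3,5,6,7}:  v_{3} + v_{5} + v_{6} + v_{7} = v_{1} + 2·v_{4}  ⟹  sig = (4; 1,2)

Sorted signature multiset PRS(X):
    |P|=2: 2 collections, coeffs (1), (2)
    |P|=3: 4 collections, coeffs (1), (1), (1,1), (1,1)
    |P|=4: 4 collections, coeffs (), (1), (1,1), (1,2)


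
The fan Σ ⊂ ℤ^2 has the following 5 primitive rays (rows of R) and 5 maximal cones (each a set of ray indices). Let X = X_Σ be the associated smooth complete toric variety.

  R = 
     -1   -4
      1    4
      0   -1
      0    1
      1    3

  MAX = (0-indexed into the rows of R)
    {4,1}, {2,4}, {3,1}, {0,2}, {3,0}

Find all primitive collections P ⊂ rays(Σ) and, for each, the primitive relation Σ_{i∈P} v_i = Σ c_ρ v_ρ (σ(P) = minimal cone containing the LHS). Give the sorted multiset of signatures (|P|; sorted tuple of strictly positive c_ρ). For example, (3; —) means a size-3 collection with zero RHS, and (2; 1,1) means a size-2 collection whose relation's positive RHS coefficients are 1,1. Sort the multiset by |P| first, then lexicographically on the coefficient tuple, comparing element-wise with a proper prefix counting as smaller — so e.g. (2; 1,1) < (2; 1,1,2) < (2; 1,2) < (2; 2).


Minimal non-faces — 5 found among 5 rays, 5 max cones:

  {0,1}:  v_{0} + v_{1} = 0  ⟹  sig = (2; —)
  {2,3}:  v_{2} + v_{3} = 0  ⟹  sig = (2; —)
  {0,4}:  v_{0} + v_{4} = v_{2}  ⟹  sig = (2; 1)
  {1,2}:  v_{1} + v_{2} = v_{4}  ⟹  sig = (2; 1)
  {3,4}:  v_{3} + v_{4} = v_{1}  ⟹  sig = (2; 1)

so the primitive-relation signature multiset is
    (2; —)
    (2; —)
    (2; 1)
    (2; 1)
    (2; 1)


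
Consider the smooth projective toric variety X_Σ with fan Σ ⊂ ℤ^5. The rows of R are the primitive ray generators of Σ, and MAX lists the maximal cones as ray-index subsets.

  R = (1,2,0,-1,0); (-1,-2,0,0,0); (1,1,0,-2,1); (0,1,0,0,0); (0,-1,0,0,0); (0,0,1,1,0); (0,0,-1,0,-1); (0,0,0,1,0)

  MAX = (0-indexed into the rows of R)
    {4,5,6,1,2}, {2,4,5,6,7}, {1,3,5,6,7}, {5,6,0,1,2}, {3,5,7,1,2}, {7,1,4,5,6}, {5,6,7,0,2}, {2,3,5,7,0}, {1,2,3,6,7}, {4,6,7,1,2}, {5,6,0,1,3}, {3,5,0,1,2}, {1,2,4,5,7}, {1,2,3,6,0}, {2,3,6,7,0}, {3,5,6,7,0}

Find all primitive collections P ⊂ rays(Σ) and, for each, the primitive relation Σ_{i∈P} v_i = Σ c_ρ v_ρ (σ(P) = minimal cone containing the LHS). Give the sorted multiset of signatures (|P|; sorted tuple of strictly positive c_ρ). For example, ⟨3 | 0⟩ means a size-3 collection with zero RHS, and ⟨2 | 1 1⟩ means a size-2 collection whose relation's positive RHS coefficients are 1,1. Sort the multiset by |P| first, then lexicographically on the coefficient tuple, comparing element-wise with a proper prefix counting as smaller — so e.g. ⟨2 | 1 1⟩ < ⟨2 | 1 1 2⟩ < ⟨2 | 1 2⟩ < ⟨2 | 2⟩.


Σ has 5 primitive collections:

  {3,4}:  v_{3} + v_{4} = 0  →  sig = ⟨2 | 0⟩
  {0,4}:  v_{0} + v_{4} = v_{2} + v_{5} + v_{6}  →  sig = ⟨2 | 1 1 1⟩
  {0,1,7}:  v_{0} + v_{1} + v_{7} = 0  →  sig = ⟨3 | 0⟩
  {2,3,5,6}:  v_{2} + v_{3} + v_{5} + v_{6} = v_{0}  →  sig = ⟨4 | 1⟩
  {1,2,5,6,7}:  v_{1} + v_{2} + v_{5} + v_{6} + v_{7} = v_{4}  →  sig = ⟨5 | 1⟩

so the primitive-relation signature multiset is
    ⟨2 | 0⟩
    ⟨2 | 1 1 1⟩
    ⟨3 | 0⟩
    ⟨4 | 1⟩
    ⟨5 | 1⟩


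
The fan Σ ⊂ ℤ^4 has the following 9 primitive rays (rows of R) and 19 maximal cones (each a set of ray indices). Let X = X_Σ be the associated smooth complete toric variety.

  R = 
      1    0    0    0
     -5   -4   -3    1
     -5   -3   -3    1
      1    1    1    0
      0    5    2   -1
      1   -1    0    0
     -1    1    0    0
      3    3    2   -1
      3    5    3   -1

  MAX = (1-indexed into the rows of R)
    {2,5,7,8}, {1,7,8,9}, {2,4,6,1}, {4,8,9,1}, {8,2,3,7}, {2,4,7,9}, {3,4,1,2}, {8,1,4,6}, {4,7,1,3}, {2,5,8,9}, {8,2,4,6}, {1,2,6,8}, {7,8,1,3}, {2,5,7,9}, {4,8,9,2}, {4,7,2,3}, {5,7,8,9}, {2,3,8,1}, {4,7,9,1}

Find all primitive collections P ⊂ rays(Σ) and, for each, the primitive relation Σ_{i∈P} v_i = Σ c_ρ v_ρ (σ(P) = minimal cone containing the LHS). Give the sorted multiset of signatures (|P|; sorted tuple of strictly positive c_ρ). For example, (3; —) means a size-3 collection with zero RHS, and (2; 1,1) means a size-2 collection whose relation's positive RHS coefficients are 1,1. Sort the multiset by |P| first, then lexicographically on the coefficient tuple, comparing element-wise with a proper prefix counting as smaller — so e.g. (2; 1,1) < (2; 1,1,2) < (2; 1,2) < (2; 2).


14 collections generate NE(X_Σ); each relation:

  • {6,7}:  v_{6} + v_{7} = 0  ⟹  sig = (2; —)
  • {3,6}:  v_{3} + v_{6} = v_{1} + v_{2}  ⟹  sig = (2; 1,1)
  • {6,9}:  v_{6} + v_{9} = v_{4} + v_{8}  ⟹  sig = (2; 1,1)
  • {5,6}:  v_{5} + v_{6} = v_{2} + v_{8} + v_{9}  ⟹  sig = (2; 1,1,1)
  • {3,5}:  v_{3} + v_{5} = v_{2} + 3·v_{7} + v_{8}  ⟹  sig = (2; 1,1,3)
  • {1,5}:  v_{1} + v_{5} = 2·v_{7} + v_{8}  ⟹  sig = (2; 1,2)
  • {4,5}:  v_{4} + v_{5} = v_{2} + 2·v_{9}  ⟹  sig = (2; 1,2)
  • {3,9}:  v_{3} + v_{9} = 2·v_{7}  ⟹  sig = (2; 2)
  • {1,2,7}:  v_{1} + v_{2} + v_{7} = v_{3}  ⟹  sig = (3; 1)
  • {1,2,9}:  v_{1} + v_{2} + v_{9} = v_{7}  ⟹  sig = (3; 1)
  • {3,4,8}:  v_{3} + v_{4} + v_{8} = v_{7}  ⟹  sig = (3; 1)
  • {4,7,8}:  v_{4} + v_{7} + v_{8} = v_{9}  ⟹  sig = (3; 1)
  • {1,2,4,8}:  v_{1} + v_{2} + v_{4} + v_{8} = 0  ⟹  sig = (4; —)
  • {2,7,8,9}:  v_{2} + v_{7} + v_{8} + v_{9} = v_{5}  ⟹  sig = (4; 1)

Hence PRS(X_Σ) =
    |P|=2: 8 collections, coeffs (), (1,1), (1,1), (1,1,1), (1,1,3), (1,2), (1,2), (2)
    |P|=3: 4 collections, coeffs (1), (1), (1), (1)
    |P|=4: 2 collections, coeffs (), (1)


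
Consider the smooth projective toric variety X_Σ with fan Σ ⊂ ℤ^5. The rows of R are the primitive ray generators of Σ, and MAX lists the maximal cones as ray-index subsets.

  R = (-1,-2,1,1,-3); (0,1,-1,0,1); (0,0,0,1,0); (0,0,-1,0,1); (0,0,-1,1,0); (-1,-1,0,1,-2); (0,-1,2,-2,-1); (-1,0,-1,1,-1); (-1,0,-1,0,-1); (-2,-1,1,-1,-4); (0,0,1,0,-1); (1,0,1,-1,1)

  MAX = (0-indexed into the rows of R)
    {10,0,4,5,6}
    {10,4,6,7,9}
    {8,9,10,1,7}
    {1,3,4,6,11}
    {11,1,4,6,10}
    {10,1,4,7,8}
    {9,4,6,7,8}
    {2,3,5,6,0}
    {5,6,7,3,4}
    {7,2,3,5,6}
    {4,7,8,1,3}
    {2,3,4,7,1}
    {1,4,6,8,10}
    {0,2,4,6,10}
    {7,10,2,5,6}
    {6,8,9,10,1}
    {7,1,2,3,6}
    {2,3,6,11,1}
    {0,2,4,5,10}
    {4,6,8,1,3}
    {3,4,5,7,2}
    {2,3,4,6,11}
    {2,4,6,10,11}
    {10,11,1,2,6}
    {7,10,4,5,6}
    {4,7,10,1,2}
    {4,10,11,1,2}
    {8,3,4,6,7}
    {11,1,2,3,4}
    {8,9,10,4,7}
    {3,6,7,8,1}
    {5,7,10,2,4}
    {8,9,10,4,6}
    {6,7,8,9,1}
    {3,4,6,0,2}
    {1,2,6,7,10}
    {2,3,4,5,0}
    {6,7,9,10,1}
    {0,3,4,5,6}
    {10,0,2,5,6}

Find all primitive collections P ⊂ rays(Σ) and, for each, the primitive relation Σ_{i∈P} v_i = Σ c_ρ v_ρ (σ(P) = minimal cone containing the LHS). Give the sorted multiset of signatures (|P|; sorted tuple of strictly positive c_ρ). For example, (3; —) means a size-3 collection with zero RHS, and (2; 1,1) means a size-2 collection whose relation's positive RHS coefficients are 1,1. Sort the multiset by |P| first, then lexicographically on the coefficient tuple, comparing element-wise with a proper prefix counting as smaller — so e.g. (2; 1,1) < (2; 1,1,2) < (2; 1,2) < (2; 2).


Minimal non-faces — 22 found among 12 rays, 40 max cones:

  {3,10}:  v_{3} + v_{10} = 0  ⟹  sig = (2; —)
  {7,11}:  v_{7} + v_{11} = 0  ⟹  sig = (2; —)
  {0,1}:  v_{0} + v_{1} = v_{5}  ⟹  sig = (2; 1)
  {1,5}:  v_{1} + v_{5} = v_{7}  ⟹  sig = (2; 1)
  {2,8}:  v_{2} + v_{8} = v_{7}  ⟹  sig = (2; 1)
  {3,9}:  v_{3} + v_{9} = v_{6} + v_{7} + v_{8}  ⟹  sig = (2; 1,1,1)
  {5,11}:  v_{5} + v_{11} = v_{2} + v_{4} + v_{6}  ⟹  sig = (2; 1,1,1)
  {8,11}:  v_{8} + v_{11} = v_{1} + v_{4} + v_{6}  ⟹  sig = (2; 1,1,1)
  {9,11}:  v_{9} + v_{11} = v_{6} + v_{8} + v_{10}  ⟹  sig = (2; 1,1,1)
  {0,8}:  v_{0} + v_{8} = v_{4} + v_{5} + v_{6} + v_{7}  ⟹  sig = (2; 1,1,1,1)
  {0,9}:  v_{0} + v_{9} = v_{4} + v_{5} + 2·v_{6} + 2·v_{7} + v_{10}  ⟹  sig = (2; 1,1,1,2,2)
  {2,9}:  v_{2} + v_{9} = v_{6} + 2·v_{7} + v_{10}  ⟹  sig = (2; 1,1,2)
  {5,8}:  v_{5} + v_{8} = v_{4} + v_{6} + 2·v_{7}  ⟹  sig = (2; 1,1,2)
  {5,9}:  v_{5} + v_{9} = v_{4} + 2·v_{6} + 3·v_{7} + v_{10}  ⟹  sig = (2; 1,1,2,3)
  {0,7}:  v_{0} + v_{7} = 2·v_{5}  ⟹  sig = (2; 2)
  {0,11}:  v_{0} + v_{11} = 2·v_{2} + 2·v_{4} + 2·v_{6}  ⟹  sig = (2; 2,2,2)
  {1,4,9}:  v_{1} + v_{4} + v_{9} = 2·v_{8} + v_{10}  ⟹  sig = (3; 1,2)
  {1,2,4,6}:  v_{1} + v_{2} + v_{4} + v_{6} = 0  ⟹  sig = (4; —)
  {1,4,6,7}:  v_{1} + v_{4} + v_{6} + v_{7} = v_{8}  ⟹  sig = (4; 1)
  {2,4,5,6}:  v_{2} + v_{4} + v_{5} + v_{6} = v_{0}  ⟹  sig = (4; 1)
  {2,4,6,7}:  v_{2} + v_{4} + v_{6} + v_{7} = v_{5}  ⟹  sig = (4; 1)
  {6,7,8,10}:  v_{6} + v_{7} + v_{8} + v_{10} = v_{9}  ⟹  sig = (4; 1)

so the primitive-relation signature multiset is
    (2; —)
    (2; —)
    (2; 1)
    (2; 1)
    (2; 1)
    (2; 1,1,1)
    (2; 1,1,1)
    (2; 1,1,1)
    (2; 1,1,1)
    (2; 1,1,1,1)
    (2; 1,1,1,2,2)
    (2; 1,1,2)
    (2; 1,1,2)
    (2; 1,1,2,3)
    (2; 2)
    (2; 2,2,2)
    (3; 1,2)
    (4; —)
    (4; 1)
    (4; 1)
    (4; 1)
    (4; 1)


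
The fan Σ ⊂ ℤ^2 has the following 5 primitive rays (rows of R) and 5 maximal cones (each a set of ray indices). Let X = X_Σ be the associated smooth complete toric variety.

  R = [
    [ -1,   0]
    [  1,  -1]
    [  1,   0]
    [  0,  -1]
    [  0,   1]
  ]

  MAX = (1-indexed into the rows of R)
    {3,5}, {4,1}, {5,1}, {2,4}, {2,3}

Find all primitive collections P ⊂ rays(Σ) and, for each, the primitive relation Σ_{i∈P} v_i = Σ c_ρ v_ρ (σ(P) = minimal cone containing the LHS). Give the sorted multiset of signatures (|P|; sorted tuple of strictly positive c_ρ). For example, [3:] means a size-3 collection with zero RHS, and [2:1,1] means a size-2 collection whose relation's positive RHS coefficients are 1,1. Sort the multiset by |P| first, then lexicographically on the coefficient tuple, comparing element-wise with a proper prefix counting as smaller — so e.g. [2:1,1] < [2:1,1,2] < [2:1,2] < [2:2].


Σ has 5 primitive collections:

  {1,3}:  v_{1} + v_{3} = 0  ⟹  sig = [2:]
  {4,5}:  v_{4} + v_{5} = 0  ⟹  sig = [2:]
  {1,2}:  v_{1} + v_{2} = v_{4}  ⟹  sig = [2:1]
  {2,5}:  v_{2} + v_{5} = v_{3}  ⟹  sig = [2:1]
  {3,4}:  v_{3} + v_{4} = v_{2}  ⟹  sig = [2:1]

Hence PRS(X_Σ) =
    |P|=2: 5 collections, coeffs (), (), (1), (1), (1)


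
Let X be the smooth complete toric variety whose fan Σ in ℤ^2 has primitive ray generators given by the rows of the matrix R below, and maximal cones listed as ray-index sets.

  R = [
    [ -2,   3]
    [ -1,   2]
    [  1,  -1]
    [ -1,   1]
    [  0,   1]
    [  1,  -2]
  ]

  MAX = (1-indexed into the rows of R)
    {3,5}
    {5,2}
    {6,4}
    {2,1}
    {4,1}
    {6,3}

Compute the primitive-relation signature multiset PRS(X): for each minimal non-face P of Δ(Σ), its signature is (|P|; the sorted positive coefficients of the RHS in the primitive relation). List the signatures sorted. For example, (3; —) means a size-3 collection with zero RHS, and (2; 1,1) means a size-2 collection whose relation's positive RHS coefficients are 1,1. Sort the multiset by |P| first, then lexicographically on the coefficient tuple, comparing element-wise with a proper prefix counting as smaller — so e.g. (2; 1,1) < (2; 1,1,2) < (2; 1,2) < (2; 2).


Minimal non-faces — 9 found among 6 rays, 6 max cones:

  P={2,6}:  v_{2} + v_{6} = 0  so sig = (2; —)
  P={3,4}:  v_{3} + v_{4} = 0  so sig = (2; —)
  P={1,3}:  v_{1} + v_{3} = v_{2}  so sig = (2; 1)
  P={1,6}:  v_{1} + v_{6} = v_{4}  so sig = (2; 1)
  P={2,3}:  v_{2} + v_{3} = v_{5}  so sig = (2; 1)
  P={2,4}:  v_{2} + v_{4} = v_{1}  so sig = (2; 1)
  P={4,5}:  v_{4} + v_{5} = v_{2}  so sig = (2; 1)
  P={5,6}:  v_{5} + v_{6} = v_{3}  so sig = (2; 1)
  P={1,5}:  v_{1} + v_{5} = 2·v_{2}  so sig = (2; 2)

Sorted signature multiset PRS(X):
    (2; —)
    (2; —)
    (2; 1)
    (2; 1)
    (2; 1)
    (2; 1)
    (2; 1)
    (2; 1)
    (2; 2)


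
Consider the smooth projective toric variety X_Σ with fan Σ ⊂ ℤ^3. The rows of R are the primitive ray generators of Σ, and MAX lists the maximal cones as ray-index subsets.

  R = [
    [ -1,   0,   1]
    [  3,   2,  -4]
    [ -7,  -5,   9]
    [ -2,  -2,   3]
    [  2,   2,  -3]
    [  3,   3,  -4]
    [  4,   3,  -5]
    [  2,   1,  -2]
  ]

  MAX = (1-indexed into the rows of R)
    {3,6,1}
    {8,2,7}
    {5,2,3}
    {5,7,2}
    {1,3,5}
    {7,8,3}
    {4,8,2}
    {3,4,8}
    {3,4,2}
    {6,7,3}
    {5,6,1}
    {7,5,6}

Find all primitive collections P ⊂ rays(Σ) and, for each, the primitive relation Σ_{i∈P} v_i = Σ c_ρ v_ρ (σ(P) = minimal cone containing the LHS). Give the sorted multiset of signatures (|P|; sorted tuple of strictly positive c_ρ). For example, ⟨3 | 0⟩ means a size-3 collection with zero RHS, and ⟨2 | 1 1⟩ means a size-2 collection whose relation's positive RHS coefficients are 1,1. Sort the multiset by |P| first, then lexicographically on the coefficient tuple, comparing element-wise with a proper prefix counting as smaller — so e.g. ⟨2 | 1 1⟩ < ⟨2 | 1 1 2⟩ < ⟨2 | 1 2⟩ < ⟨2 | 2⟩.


|primitive collections| = 14. Relations:

  • {4,5}:  v_{4} + v_{5} = 0  ⇒ sig = ⟨2 | 0⟩
  • {1,2}:  v_{1} + v_{2} = v_{5}  ⇒ sig = ⟨2 | 1⟩
  • {1,7}:  v_{1} + v_{7} = v_{6}  ⇒ sig = ⟨2 | 1⟩
  • {4,7}:  v_{4} + v_{7} = v_{8}  ⇒ sig = ⟨2 | 1⟩
  • {5,8}:  v_{5} + v_{8} = v_{7}  ⇒ sig = ⟨2 | 1⟩
  • {1,4}:  v_{1} + v_{4} = v_{3} + v_{7}  ⇒ sig = ⟨2 | 1 1⟩
  • {2,6}:  v_{2} + v_{6} = v_{5} + v_{7}  ⇒ sig = ⟨2 | 1 1⟩
  • {1,8}:  v_{1} + v_{8} = v_{3} + 2·v_{7}  ⇒ sig = ⟨2 | 1 2⟩
  • {4,6}:  v_{4} + v_{6} = v_{3} + 2·v_{7}  ⇒ sig = ⟨2 | 1 2⟩
  • {6,8}:  v_{6} + v_{8} = v_{3} + 3·v_{7}  ⇒ sig = ⟨2 | 1 3⟩
  • {2,3,7}:  v_{2} + v_{3} + v_{7} = 0  ⇒ sig = ⟨3 | 0⟩
  • {2,3,8}:  v_{2} + v_{3} + v_{8} = v_{4}  ⇒ sig = ⟨3 | 1⟩
  • {3,5,7}:  v_{3} + v_{5} + v_{7} = v_{1}  ⇒ sig = ⟨3 | 1⟩
  • {3,5,6}:  v_{3} + v_{5} + v_{6} = 2·v_{1}  ⇒ sig = ⟨3 | 2⟩

so the primitive-relation signature multiset is
    ⟨2 | 0⟩
    ⟨2 | 1⟩
    ⟨2 | 1⟩
    ⟨2 | 1⟩
    ⟨2 | 1⟩
    ⟨2 | 1 1⟩
    ⟨2 | 1 1⟩
    ⟨2 | 1 2⟩
    ⟨2 | 1 2⟩
    ⟨2 | 1 3⟩
    ⟨3 | 0⟩
    ⟨3 | 1⟩
    ⟨3 | 1⟩
    ⟨3 | 2⟩


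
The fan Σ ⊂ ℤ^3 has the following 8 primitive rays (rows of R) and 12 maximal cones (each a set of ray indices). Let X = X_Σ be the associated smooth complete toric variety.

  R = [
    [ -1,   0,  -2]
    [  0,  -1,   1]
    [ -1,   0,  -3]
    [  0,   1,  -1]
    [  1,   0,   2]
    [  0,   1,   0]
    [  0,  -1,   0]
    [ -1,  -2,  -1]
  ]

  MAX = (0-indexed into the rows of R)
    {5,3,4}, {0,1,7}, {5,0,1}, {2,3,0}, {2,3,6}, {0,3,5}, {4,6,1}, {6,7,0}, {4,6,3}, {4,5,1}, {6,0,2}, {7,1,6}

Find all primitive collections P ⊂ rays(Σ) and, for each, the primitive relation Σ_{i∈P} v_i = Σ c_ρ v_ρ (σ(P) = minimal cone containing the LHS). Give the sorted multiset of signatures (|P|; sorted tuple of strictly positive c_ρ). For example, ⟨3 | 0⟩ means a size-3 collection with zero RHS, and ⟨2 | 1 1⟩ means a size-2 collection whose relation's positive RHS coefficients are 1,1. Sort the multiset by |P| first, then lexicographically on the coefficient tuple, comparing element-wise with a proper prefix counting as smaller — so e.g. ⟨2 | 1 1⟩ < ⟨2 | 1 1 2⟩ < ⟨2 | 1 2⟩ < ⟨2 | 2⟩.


Δ(Σ) — 8 vertices, 12 min non-faces:

  • {0,4}:  v_{0} + v_{4} = 0  →  sig = ⟨2 | 0⟩
  • {1,3}:  v_{1} + v_{3} = 0  →  sig = ⟨2 | 0⟩
  • {5,6}:  v_{5} + v_{6} = 0  →  sig = ⟨2 | 0⟩
  • {1,2}:  v_{1} + v_{2} = v_{0} + v_{6}  →  sig = ⟨2 | 1 1⟩
  • {2,4}:  v_{2} + v_{4} = v_{3} + v_{6}  →  sig = ⟨2 | 1 1⟩
  • {2,5}:  v_{2} + v_{5} = v_{0} + v_{3}  →  sig = ⟨2 | 1 1⟩
  • {3,7}:  v_{3} + v_{7} = v_{0} + v_{6}  →  sig = ⟨2 | 1 1⟩
  • {4,7}:  v_{4} + v_{7} = v_{1} + v_{6}  →  sig = ⟨2 | 1 1⟩
  • {5,7}:  v_{5} + v_{7} = v_{0} + v_{1}  →  sig = ⟨2 | 1 1⟩
  • {2,7}:  v_{2} + v_{7} = 2·v_{0} + 2·v_{6}  →  sig = ⟨2 | 2 2⟩
  • {0,1,6}:  v_{0} + v_{1} + v_{6} = v_{7}  →  sig = ⟨3 | 1⟩
  • {0,3,6}:  v_{0} + v_{3} + v_{6} = v_{2}  →  sig = ⟨3 | 1⟩

Sorted signature multiset PRS(X):
    ⟨2 | 0⟩
    ⟨2 | 0⟩
    ⟨2 | 0⟩
    ⟨2 | 1 1⟩
    ⟨2 | 1 1⟩
    ⟨2 | 1 1⟩
    ⟨2 | 1 1⟩
    ⟨2 | 1 1⟩
    ⟨2 | 1 1⟩
    ⟨2 | 2 2⟩
    ⟨3 | 1⟩
    ⟨3 | 1⟩


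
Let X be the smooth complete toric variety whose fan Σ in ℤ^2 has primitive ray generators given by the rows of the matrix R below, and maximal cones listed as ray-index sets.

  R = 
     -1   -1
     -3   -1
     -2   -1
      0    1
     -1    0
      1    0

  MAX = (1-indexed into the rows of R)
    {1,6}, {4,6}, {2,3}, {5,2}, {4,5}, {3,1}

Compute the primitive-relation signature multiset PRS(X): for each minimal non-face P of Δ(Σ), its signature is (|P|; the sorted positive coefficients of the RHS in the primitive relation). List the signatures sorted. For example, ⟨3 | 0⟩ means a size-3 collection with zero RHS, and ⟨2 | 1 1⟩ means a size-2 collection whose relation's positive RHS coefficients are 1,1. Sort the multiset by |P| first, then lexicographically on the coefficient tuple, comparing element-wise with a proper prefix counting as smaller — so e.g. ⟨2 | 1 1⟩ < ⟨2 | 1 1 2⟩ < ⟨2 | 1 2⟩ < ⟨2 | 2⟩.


The 9 primitive collections of Σ (r=6, n=2):

  P={5,6}:  v_{5} + v_{6} = 0  so sig = ⟨2 | 0⟩
  P={1,4}:  v_{1} + v_{4} = v_{5}  so sig = ⟨2 | 1⟩
  P={1,5}:  v_{1} + v_{5} = v_{3}  so sig = ⟨2 | 1⟩
  P={2,6}:  v_{2} + v_{6} = v_{3}  so sig = ⟨2 | 1⟩
  P={3,5}:  v_{3} + v_{5} = v_{2}  so sig = ⟨2 | 1⟩
  P={3,6}:  v_{3} + v_{6} = v_{1}  so sig = ⟨2 | 1⟩
  P={1,2}:  v_{1} + v_{2} = 2·v_{3}  so sig = ⟨2 | 2⟩
  P={3,4}:  v_{3} + v_{4} = 2·v_{5}  so sig = ⟨2 | 2⟩
  P={2,4}:  v_{2} + v_{4} = 3·v_{5}  so sig = ⟨2 | 3⟩

Signatures (|P|; sorted positive RHS coefficients), sorted:
    |P|=2: 9 collections, coeffs (), (1), (1), (1), (1), (1), (2), (2), (3)


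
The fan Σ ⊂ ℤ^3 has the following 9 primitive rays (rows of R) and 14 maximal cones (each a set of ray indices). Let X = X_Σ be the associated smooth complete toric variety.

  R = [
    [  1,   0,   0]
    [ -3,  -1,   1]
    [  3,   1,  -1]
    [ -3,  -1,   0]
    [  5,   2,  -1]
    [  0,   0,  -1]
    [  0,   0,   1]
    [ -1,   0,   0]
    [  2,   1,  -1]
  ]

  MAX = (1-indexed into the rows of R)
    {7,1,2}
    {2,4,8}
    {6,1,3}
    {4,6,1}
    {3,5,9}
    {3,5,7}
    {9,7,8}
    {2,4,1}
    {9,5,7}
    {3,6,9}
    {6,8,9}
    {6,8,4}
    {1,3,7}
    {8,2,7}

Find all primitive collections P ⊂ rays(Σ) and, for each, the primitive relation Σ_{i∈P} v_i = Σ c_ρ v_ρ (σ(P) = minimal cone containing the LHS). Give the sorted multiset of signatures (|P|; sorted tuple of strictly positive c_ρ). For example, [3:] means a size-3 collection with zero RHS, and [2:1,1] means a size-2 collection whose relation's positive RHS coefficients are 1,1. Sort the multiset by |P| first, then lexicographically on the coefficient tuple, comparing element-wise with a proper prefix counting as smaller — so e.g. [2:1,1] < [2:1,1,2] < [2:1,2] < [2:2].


The 16 primitive collections of Σ (r=9, n=3):

  P={1,8}:  v_{1} + v_{8} = 0 — sig = [2:]
  P={2,3}:  v_{2} + v_{3} = 0 — sig = [2:]
  P={6,7}:  v_{6} + v_{7} = 0 — sig = [2:]
  P={1,9}:  v_{1} + v_{9} = v_{3} — sig = [2:1]
  P={2,6}:  v_{2} + v_{6} = v_{4} — sig = [2:1]
  P={2,9}:  v_{2} + v_{9} = v_{8} — sig = [2:1]
  P={3,4}:  v_{3} + v_{4} = v_{6} — sig = [2:1]
  P={3,8}:  v_{3} + v_{8} = v_{9} — sig = [2:1]
  P={4,5}:  v_{4} + v_{5} = v_{9} — sig = [2:1]
  P={4,7}:  v_{4} + v_{7} = v_{2} — sig = [2:1]
  P={2,5}:  v_{2} + v_{5} = v_{7} + v_{9} — sig = [2:1,1]
  P={4,9}:  v_{4} + v_{9} = v_{6} + v_{8} — sig = [2:1,1]
  P={5,6}:  v_{5} + v_{6} = v_{3} + v_{9} — sig = [2:1,1]
  P={1,5}:  v_{1} + v_{5} = 2·v_{3} + v_{7} — sig = [2:1,2]
  P={5,8}:  v_{5} + v_{8} = v_{7} + 2·v_{9} — sig = [2:1,2]
  P={3,7,9}:  v_{3} + v_{7} + v_{9} = v_{5} — sig = [3:1]

Sorted signature multiset PRS(X):
    [2:]
    [2:]
    [2:]
    [2:1]
    [2:1]
    [2:1]
    [2:1]
    [2:1]
    [2:1]
    [2:1]
    [2:1,1]
    [2:1,1]
    [2:1,1]
    [2:1,2]
    [2:1,2]
    [3:1]


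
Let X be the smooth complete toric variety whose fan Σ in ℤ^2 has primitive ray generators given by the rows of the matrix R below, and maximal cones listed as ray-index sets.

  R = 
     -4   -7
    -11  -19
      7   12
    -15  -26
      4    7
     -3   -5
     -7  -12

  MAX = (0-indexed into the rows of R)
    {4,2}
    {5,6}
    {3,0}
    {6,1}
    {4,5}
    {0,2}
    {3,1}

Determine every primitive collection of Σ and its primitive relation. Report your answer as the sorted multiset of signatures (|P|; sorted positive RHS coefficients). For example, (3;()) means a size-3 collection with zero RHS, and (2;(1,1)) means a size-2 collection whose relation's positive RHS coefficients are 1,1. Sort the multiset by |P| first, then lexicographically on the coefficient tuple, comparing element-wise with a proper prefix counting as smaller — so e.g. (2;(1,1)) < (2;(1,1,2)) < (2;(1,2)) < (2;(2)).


The 14 primitive collections of Σ (r=7, n=2):

  • {0,4}:  v_{0} + v_{4} = 0  →  sig = (2;())
  • {2,6}:  v_{2} + v_{6} = 0  →  sig = (2;())
  • {0,1}:  v_{0} + v_{1} = v_{3}  →  sig = (2;(1))
  • {0,5}:  v_{0} + v_{5} = v_{6}  →  sig = (2;(1))
  • {0,6}:  v_{0} + v_{6} = v_{1}  →  sig = (2;(1))
  • {1,2}:  v_{1} + v_{2} = v_{0}  →  sig = (2;(1))
  • {1,4}:  v_{1} + v_{4} = v_{6}  →  sig = (2;(1))
  • {2,5}:  v_{2} + v_{5} = v_{4}  →  sig = (2;(1))
  • {3,4}:  v_{3} + v_{4} = v_{1}  →  sig = (2;(1))
  • {4,6}:  v_{4} + v_{6} = v_{5}  →  sig = (2;(1))
  • {3,5}:  v_{3} + v_{5} = v_{1} + v_{6}  →  sig = (2;(1,1))
  • {1,5}:  v_{1} + v_{5} = 2·v_{6}  →  sig = (2;(2))
  • {2,3}:  v_{2} + v_{3} = 2·v_{0}  →  sig = (2;(2))
  • {3,6}:  v_{3} + v_{6} = 2·v_{1}  →  sig = (2;(2))

Sorted signature multiset PRS(X):
[(2;()), (2;()), (2;(1)), (2;(1)), (2;(1)), (2;(1)), (2;(1)), (2;(1)), (2;(1)), (2;(1)), (2;(1,1)), (2;(2)), (2;(2)), (2;(2))]


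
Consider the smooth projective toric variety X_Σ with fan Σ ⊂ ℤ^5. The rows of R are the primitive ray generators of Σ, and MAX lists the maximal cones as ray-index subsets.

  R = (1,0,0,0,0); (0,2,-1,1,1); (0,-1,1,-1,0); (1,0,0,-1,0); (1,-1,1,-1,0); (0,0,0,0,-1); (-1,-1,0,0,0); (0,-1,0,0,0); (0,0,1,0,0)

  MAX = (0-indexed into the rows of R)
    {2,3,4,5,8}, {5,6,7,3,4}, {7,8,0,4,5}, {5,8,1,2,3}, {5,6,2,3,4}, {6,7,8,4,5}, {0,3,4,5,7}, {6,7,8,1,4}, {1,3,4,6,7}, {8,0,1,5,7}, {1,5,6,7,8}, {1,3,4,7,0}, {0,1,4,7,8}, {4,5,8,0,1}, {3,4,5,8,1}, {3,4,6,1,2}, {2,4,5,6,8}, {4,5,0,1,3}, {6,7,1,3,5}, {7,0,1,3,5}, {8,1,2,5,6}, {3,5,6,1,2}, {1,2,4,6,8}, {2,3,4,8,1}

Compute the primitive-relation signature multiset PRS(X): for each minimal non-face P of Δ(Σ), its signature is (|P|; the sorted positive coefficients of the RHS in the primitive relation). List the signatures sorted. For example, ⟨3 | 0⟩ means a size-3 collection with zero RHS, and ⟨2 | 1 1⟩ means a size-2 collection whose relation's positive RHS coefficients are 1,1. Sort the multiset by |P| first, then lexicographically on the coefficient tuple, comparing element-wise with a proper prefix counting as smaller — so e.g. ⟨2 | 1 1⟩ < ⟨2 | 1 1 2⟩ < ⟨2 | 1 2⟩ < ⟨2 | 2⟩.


|primitive collections| = 9. Relations:

  P={0,2}:  v_{0} + v_{2} = v_{4} ; sig = ⟨2 | 1⟩
  P={0,6}:  v_{0} + v_{6} = v_{7} ; sig = ⟨2 | 1⟩
  P={2,7}:  v_{2} + v_{7} = v_{4} + v_{6} ; sig = ⟨2 | 1 1⟩
  P={3,6,8}:  v_{3} + v_{6} + v_{8} = v_{2} ; sig = ⟨3 | 1⟩
  P={3,7,8}:  v_{3} + v_{7} + v_{8} = v_{4} ; sig = ⟨3 | 1⟩
  P={0,3,8}:  v_{0} + v_{3} + v_{8} = v_{1} + 2·v_{4} + v_{5} ; sig = ⟨3 | 1 1 2⟩
  P={1,4,5,6}:  v_{1} + v_{4} + v_{5} + v_{6} = 0 ; sig = ⟨4 | 0⟩
  P={1,4,5,7}:  v_{1} + v_{4} + v_{5} + v_{7} = v_{0} ; sig = ⟨4 | 1⟩
  P={1,2,4,5}:  v_{1} + v_{2} + v_{4} + v_{5} = v_{3} + v_{8} ; sig = ⟨4 | 1 1⟩

Signatures (|P|; sorted positive RHS coefficients), sorted:
    ⟨2 | 1⟩
    ⟨2 | 1⟩
    ⟨2 | 1 1⟩
    ⟨3 | 1⟩
    ⟨3 | 1⟩
    ⟨3 | 1 1 2⟩
    ⟨4 | 0⟩
    ⟨4 | 1⟩
    ⟨4 | 1 1⟩


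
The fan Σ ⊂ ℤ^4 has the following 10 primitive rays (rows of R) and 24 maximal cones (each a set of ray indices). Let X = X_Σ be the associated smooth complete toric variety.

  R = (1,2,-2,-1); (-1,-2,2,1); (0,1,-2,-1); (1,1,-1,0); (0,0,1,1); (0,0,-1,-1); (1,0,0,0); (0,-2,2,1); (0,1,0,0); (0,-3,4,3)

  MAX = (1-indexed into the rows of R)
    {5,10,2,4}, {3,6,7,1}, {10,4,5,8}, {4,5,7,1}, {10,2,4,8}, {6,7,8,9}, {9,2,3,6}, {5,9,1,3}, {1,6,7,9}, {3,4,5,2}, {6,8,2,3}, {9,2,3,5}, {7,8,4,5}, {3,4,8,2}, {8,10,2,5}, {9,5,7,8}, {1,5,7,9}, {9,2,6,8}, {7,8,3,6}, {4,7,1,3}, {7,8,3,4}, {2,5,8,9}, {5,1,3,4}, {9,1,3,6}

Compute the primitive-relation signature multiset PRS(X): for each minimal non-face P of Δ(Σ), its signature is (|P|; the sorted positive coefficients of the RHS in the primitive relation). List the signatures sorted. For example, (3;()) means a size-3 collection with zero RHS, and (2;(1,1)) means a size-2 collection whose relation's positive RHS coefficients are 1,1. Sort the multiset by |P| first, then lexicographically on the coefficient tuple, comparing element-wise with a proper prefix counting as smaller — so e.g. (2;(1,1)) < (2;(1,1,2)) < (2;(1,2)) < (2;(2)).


16 minimal non-faces of Δ(Σ) (on 10 rays):

  P={1,2}:  v_{1} + v_{2} = 0 ; sig = (2;())
  P={5,6}:  v_{5} + v_{6} = 0 ; sig = (2;())
  P={1,8}:  v_{1} + v_{8} = v_{7} ; sig = (2;(1))
  P={2,7}:  v_{2} + v_{7} = v_{8} ; sig = (2;(1))
  P={4,6}:  v_{4} + v_{6} = v_{3} + v_{7} ; sig = (2;(1,1))
  P={4,9}:  v_{4} + v_{9} = v_{1} + v_{5} ; sig = (2;(1,1))
  P={1,10}:  v_{1} + v_{10} = v_{4} + v_{5} + v_{8} ; sig = (2;(1,1,1))
  P={6,10}:  v_{6} + v_{10} = v_{2} + v_{4} + v_{8} ; sig = (2;(1,1,1))
  P={7,10}:  v_{7} + v_{10} = v_{4} + v_{5} + 2·v_{8} ; sig = (2;(1,1,2))
  P={9,10}:  v_{9} + v_{10} = 2·v_{5} + v_{8} ; sig = (2;(1,2))
  P={3,10}:  v_{3} + v_{10} = 2·v_{2} + 2·v_{4} ; sig = (2;(2,2))
  P={3,8,9}:  v_{3} + v_{8} + v_{9} = 0 ; sig = (3;())
  P={3,5,7}:  v_{3} + v_{5} + v_{7} = v_{4} ; sig = (3;(1))
  P={3,7,9}:  v_{3} + v_{7} + v_{9} = v_{1} ; sig = (3;(1))
  P={3,5,8}:  v_{3} + v_{5} + v_{8} = v_{2} + v_{4} ; sig = (3;(1,1))
  P={2,4,5,8}:  v_{2} + v_{4} + v_{5} + v_{8} = v_{10} ; sig = (4;(1))

Hence PRS(X_Σ) =
{ (2;()) ×2,  (2;(1)) ×2,  (2;(1,1)) ×2,  (2;(1,1,1)) ×2,  (2;(1,1,2)),  (2;(1,2)),  (2;(2,2)),  (3;()),  (3;(1)) ×2,  (3;(1,1)),  (4;(1)) }


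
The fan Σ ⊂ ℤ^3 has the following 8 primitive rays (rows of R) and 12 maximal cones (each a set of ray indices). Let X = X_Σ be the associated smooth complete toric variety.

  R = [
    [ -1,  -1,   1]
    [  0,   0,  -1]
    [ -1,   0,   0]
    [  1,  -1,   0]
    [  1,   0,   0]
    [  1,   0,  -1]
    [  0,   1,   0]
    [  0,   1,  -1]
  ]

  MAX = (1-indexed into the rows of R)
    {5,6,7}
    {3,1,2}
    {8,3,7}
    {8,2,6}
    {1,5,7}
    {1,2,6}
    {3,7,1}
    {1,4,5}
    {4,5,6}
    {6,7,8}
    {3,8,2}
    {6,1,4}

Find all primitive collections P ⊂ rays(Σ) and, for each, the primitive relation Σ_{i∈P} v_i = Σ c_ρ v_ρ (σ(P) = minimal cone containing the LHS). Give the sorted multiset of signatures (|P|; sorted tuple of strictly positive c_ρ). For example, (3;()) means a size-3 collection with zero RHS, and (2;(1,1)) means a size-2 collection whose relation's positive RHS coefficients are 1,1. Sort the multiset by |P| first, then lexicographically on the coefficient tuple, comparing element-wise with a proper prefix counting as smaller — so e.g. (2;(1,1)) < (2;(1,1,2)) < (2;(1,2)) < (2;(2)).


12 collections generate NE(X_Σ); each relation:

  P = {3,5}:  v_{3} + v_{5} = 0  ⟹  sig = (2;())
  P = {1,8}:  v_{1} + v_{8} = v_{3}  ⟹  sig = (2;(1))
  P = {2,5}:  v_{2} + v_{5} = v_{6}  ⟹  sig = (2;(1))
  P = {2,7}:  v_{2} + v_{7} = v_{8}  ⟹  sig = (2;(1))
  P = {3,6}:  v_{3} + v_{6} = v_{2}  ⟹  sig = (2;(1))
  P = {4,7}:  v_{4} + v_{7} = v_{5}  ⟹  sig = (2;(1))
  P = {4,8}:  v_{4} + v_{8} = v_{6}  ⟹  sig = (2;(1))
  P = {3,4}:  v_{3} + v_{4} = v_{1} + v_{6}  ⟹  sig = (2;(1,1))
  P = {5,8}:  v_{5} + v_{8} = v_{6} + v_{7}  ⟹  sig = (2;(1,1))
  P = {2,4}:  v_{2} + v_{4} = v_{1} + 2·v_{6}  ⟹  sig = (2;(1,2))
  P = {1,6,7}:  v_{1} + v_{6} + v_{7} = 0  ⟹  sig = (3;())
  P = {1,5,6}:  v_{1} + v_{5} + v_{6} = v_{4}  ⟹  sig = (3;(1))

Sorted signature multiset PRS(X):
{ (2;()),  (2;(1)) ×6,  (2;(1,1)) ×2,  (2;(1,2)),  (3;()),  (3;(1)) }


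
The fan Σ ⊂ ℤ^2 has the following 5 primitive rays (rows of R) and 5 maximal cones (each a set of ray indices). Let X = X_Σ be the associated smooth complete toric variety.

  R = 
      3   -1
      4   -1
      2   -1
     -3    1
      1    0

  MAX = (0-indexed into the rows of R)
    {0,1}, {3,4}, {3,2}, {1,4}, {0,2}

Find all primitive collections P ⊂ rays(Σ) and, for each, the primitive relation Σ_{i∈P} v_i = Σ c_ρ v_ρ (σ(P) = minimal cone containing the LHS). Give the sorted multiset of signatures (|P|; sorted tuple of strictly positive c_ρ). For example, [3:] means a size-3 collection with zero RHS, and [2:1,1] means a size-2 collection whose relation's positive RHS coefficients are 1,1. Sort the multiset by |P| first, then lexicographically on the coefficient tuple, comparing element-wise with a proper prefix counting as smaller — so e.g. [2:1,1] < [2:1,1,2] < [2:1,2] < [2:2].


Σ has 5 primitive collections:

  P = {0,3}:  v_{0} + v_{3} = 0  ⟹  sig = [2:]
  P = {0,4}:  v_{0} + v_{4} = v_{1}  ⟹  sig = [2:1]
  P = {1,3}:  v_{1} + v_{3} = v_{4}  ⟹  sig = [2:1]
  P = {2,4}:  v_{2} + v_{4} = v_{0}  ⟹  sig = [2:1]
  P = {1,2}:  v_{1} + v_{2} = 2·v_{0}  ⟹  sig = [2:2]

Signatures (|P|; sorted positive RHS coefficients), sorted:
    |P|=2: 5 collections, coeffs (), (1), (1), (1), (2)


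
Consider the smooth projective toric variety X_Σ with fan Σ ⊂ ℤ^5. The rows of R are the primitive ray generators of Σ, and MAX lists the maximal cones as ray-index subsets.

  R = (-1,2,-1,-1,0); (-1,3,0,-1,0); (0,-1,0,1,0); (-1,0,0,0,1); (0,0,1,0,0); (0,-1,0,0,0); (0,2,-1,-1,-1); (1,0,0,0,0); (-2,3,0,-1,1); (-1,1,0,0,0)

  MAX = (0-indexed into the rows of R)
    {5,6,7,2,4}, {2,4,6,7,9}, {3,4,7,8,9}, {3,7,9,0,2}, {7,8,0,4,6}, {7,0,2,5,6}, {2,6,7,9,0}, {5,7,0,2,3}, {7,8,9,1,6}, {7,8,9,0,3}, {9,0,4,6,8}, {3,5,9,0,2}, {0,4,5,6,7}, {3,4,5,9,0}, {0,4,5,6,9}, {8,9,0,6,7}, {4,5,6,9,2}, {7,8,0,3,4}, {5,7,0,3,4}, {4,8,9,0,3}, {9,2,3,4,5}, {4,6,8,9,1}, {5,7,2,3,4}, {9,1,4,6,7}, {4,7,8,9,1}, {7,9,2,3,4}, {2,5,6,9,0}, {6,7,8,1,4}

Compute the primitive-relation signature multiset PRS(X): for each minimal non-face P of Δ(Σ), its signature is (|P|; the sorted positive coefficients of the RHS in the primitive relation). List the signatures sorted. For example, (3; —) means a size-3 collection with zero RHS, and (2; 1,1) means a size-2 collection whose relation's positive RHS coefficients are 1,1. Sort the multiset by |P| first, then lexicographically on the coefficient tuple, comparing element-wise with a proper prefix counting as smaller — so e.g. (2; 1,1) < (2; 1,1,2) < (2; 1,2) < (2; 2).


|primitive collections| = 11. Relations:

  P={1,3}:  v_{1} + v_{3} = v_{8}  so sig = (2; 1)
  P={3,6}:  v_{3} + v_{6} = v_{0}  so sig = (2; 1)
  P={0,1}:  v_{0} + v_{1} = v_{6} + v_{8}  so sig = (2; 1,1)
  P={1,5}:  v_{1} + v_{5} = v_{0} + v_{4}  so sig = (2; 1,1)
  P={5,8}:  v_{5} + v_{8} = v_{0} + v_{3} + v_{4}  so sig = (2; 1,1,1)
  P={2,8}:  v_{2} + v_{8} = v_{3} + v_{7} + 2·v_{9}  so sig = (2; 1,1,2)
  P={1,2}:  v_{1} + v_{2} = v_{7} + 2·v_{9}  so sig = (2; 1,2)
  P={5,7,9}:  v_{5} + v_{7} + v_{9} = 0  so sig = (3; —)
  P={0,2,4}:  v_{0} + v_{2} + v_{4} = v_{9}  so sig = (3; 1)
  P={0,4,7,9}:  v_{0} + v_{4} + v_{7} + v_{9} = v_{1}  so sig = (4; 1)
  P={4,6,7,8,9}:  v_{4} + v_{6} + v_{7} + v_{8} + v_{9} = 2·v_{1}  so sig = (5; 2)

Signatures (|P|; sorted positive RHS coefficients), sorted:
{ (2; 1) ×2,  (2; 1,1) ×2,  (2; 1,1,1),  (2; 1,1,2),  (2; 1,2),  (3; —),  (3; 1),  (4; 1),  (5; 2) }
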